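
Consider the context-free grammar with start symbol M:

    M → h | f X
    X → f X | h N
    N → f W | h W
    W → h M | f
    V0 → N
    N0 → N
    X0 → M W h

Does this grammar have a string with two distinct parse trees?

Only M, X, N, W are reachable from M; ignoring the rest: Restricted to the reachable nonterminals, every rule has the form A → t or A → t B, and no two rules for the same A share a first terminal. The grammar encodes a DFA — one run per string.

Unambiguous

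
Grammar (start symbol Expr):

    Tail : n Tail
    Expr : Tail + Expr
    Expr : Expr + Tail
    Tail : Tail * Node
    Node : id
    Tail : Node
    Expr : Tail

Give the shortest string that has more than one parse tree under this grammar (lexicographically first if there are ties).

length 1: no string has ≥2 trees
length 2: no string has ≥2 trees
length 3: id + id has 2 parse trees

Two derivations of id + id:
  Expr ⇒ Tail + Expr ⇒ Node + Expr ⇒ id + Expr ⇒ id + Tail ⇒ id + Node ⇒ id + id
  Expr ⇒ Expr + Tail ⇒ Tail + Tail ⇒ Node + Tail ⇒ id + Tail ⇒ id + Node ⇒ id + id

id + id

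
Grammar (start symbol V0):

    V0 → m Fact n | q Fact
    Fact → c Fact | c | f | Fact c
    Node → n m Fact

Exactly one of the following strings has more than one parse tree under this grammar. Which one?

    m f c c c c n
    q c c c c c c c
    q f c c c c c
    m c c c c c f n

m f c c c c n: 1 tree
q c c c c c c c: 64 trees
q f c c c c c: 1 tree
m c c c c c f n: 1 tree

q c c c c c c c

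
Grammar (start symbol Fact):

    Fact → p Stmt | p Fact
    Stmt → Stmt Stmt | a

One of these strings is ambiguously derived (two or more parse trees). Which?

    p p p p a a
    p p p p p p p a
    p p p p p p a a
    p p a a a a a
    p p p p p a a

p p a a a a a

p p p p a a: 1 tree
p p p p p p p a: 1 tree
p p p p p p a a: 1 tree
p p a a a a a: 14 trees
p p p p p a a: 1 tree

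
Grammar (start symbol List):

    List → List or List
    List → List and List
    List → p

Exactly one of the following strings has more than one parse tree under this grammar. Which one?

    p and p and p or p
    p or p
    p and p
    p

p and p and p or p: 5 trees
p or p: 1 tree
p and p: 1 tree
p: 1 tree

p and p and p or p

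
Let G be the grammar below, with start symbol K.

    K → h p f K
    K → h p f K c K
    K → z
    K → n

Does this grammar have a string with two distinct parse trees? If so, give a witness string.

Ambiguous

Witness: h p f h p f n c n

Derivation 1: K ⇒ h p f K ⇒ h p f h p f K c K ⇒ h p f h p f n c K ⇒ h p f h p f n c n
Derivation 2: K ⇒ h p f K c K ⇒ h p f h p f K c K ⇒ h p f h p f n c K ⇒ h p f h p f n c n

Two distinct leftmost derivations for the same string.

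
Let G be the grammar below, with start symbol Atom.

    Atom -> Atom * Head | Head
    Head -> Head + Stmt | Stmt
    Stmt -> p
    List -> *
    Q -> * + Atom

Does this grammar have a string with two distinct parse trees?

Unambiguous

Only Atom, Head, Stmt are reachable from Atom; ignoring the rest: Atom → Atom * Head | Head  ;  Head → Head + Stmt | Stmt  — a left-associative chain with Stmt at the bottom. Each string factors uniquely by precedence.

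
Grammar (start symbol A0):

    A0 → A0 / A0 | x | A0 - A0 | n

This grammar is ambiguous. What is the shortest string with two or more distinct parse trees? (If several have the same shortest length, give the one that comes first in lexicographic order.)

n - n - n

length 1: no string has ≥2 trees
length 3: no string has ≥2 trees
length 5: n - n - n has 2 parse trees

Two derivations of n - n - n:
  A0 ⇒ A0 - A0 ⇒ A0 - A0 - A0 ⇒ n - A0 - A0 ⇒ n - n - A0 ⇒ n - n - n
  A0 ⇒ A0 - A0 ⇒ n - A0 ⇒ n - A0 - A0 ⇒ n - n - A0 ⇒ n - n - n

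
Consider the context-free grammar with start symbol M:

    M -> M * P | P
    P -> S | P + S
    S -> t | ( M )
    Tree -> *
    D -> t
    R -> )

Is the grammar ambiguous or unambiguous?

Unambiguous

(Tree, D, R are unreachable from M, so their rules don't affect L(M).) The grammar is stratified — M handles '*' (left-recursive), P handles '+', S atoms. Each operator has a fixed associativity and precedence level, so every string has one parse.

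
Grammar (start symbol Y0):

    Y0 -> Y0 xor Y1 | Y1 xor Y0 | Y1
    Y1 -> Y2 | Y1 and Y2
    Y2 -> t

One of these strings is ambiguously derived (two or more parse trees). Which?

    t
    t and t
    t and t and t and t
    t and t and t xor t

t: 1 tree
t and t: 1 tree
t and t and t and t: 1 tree
t and t and t xor t: 2 trees

t and t and t xor t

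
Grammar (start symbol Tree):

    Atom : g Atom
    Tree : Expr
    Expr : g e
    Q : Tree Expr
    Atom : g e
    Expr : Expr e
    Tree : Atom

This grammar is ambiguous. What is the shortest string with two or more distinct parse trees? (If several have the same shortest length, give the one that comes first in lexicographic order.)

length 2: g e has 2 parse trees

Two derivations of g e:
  Tree ⇒ Expr ⇒ g e
  Tree ⇒ Atom ⇒ g e

g e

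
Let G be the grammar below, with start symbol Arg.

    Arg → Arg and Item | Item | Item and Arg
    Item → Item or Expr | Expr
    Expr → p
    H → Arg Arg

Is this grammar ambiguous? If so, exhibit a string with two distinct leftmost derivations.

Witness: p and p

Derivation 1: Arg ⇒ Arg and Item ⇒ Item and Item ⇒ Expr and Item ⇒ p and Item ⇒ p and Expr ⇒ p and p
Derivation 2: Arg ⇒ Item and Arg ⇒ Expr and Arg ⇒ p and Arg ⇒ p and Item ⇒ p and Expr ⇒ p and p

Two distinct leftmost derivations for the same string.

Ambiguous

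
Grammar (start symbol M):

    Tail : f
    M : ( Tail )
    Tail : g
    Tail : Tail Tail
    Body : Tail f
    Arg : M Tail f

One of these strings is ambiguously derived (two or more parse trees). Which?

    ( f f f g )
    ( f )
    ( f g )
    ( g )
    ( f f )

( f f f g ): 5 trees
( f ): 1 tree
( f g ): 1 tree
( g ): 1 tree
( f f ): 1 tree

( f f f g )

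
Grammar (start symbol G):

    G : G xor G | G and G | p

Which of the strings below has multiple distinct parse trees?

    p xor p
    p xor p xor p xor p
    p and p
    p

p xor p: 1 tree
p xor p xor p xor p: 5 trees
p and p: 1 tree
p: 1 tree

p xor p xor p xor p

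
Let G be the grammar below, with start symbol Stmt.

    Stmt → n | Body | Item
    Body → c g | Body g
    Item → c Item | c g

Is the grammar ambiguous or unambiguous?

Witness: c g

Derivation 1: Stmt ⇒ Body ⇒ c g
Derivation 2: Stmt ⇒ Item ⇒ c g

Two distinct leftmost derivations for the same string.

Ambiguous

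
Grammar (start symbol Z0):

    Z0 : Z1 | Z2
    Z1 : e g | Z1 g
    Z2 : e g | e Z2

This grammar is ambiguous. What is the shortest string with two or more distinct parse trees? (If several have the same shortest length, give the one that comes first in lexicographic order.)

e g

length 2: e g has 2 parse trees

Two derivations of e g:
  Z0 ⇒ Z1 ⇒ e g
  Z0 ⇒ Z2 ⇒ e g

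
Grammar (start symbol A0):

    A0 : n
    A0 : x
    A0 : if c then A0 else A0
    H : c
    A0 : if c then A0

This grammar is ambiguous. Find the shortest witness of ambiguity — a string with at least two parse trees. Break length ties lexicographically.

if c then if c then n else n

length 1: no string has ≥2 trees
length 4: no string has ≥2 trees
length 6: no string has ≥2 trees
length 7: no string has ≥2 trees
length 9: if c then if c then n else n has 2 parse trees

Two derivations of if c then if c then n else n:
  A0 ⇒ if c then A0 else A0 ⇒ if c then if c then A0 else A0 ⇒ if c then if c then n else A0 ⇒ if c then if c then n else n
  A0 ⇒ if c then A0 ⇒ if c then if c then A0 else A0 ⇒ if c then if c then n else A0 ⇒ if c then if c then n else n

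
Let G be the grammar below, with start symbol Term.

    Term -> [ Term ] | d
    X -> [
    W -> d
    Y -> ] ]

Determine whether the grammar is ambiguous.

Unambiguous

Only Term is reachable from Term; ignoring the rest: L(Term) is { openⁿ atom closeⁿ : n ≥ 0 }. The bracket depth fixes n, and the derivation is forced at every step.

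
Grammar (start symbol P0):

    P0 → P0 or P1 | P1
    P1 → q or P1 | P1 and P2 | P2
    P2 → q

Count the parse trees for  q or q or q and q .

7

Parse trees for q or q or q and q:
  [P0 [P0 [P1 [P2 q]]] or [P1 q or [P1 [P1 [P2 q]] and [P2 q]]]]
  [P0 [P0 [P1 [P2 q]]] or [P1 [P1 q or [P1 [P2 q]]] and [P2 q]]]
  [P0 [P0 [P0 [P1 [P2 q]]] or [P1 [P2 q]]] or [P1 [P1 [P2 q]] and [P2 q]]]
  [P0 [P0 [P1 q or [P1 [P2 q]]]] or [P1 [P1 [P2 q]] and [P2 q]]]
  [P0 [P1 q or [P1 q or [P1 [P1 [P2 q]] and [P2 q]]]]]
  [P0 [P1 q or [P1 [P1 q or [P1 [P2 q]]] and [P2 q]]]]
  [P0 [P1 [P1 q or [P1 q or [P1 [P2 q]]]] and [P2 q]]]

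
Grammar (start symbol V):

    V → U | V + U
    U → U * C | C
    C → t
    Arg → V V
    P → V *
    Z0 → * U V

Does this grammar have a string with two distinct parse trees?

(Arg, P, Z0 are unreachable from V, so their rules don't affect L(V).) The grammar is stratified — V handles '+' (left-recursive), U handles '*', C atoms. Each operator has a fixed associativity and precedence level, so every string has one parse.

Unambiguous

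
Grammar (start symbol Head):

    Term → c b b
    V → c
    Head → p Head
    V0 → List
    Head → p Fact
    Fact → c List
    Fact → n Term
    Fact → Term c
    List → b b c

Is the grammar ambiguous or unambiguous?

Witness: p c b b c

Derivation 1: Head ⇒ p Fact ⇒ p c List ⇒ p c b b c
Derivation 2: Head ⇒ p Fact ⇒ p Term c ⇒ p c b b c

Two distinct leftmost derivations for the same string.

Ambiguous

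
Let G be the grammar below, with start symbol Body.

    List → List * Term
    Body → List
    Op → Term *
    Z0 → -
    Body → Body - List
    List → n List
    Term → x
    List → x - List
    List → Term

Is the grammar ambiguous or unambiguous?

Ambiguous

Witness: x - x

Derivation 1: Body ⇒ List ⇒ x - List ⇒ x - Term ⇒ x - x
Derivation 2: Body ⇒ Body - List ⇒ List - List ⇒ Term - List ⇒ x - List ⇒ x - Term ⇒ x - x

Two distinct leftmost derivations for the same string.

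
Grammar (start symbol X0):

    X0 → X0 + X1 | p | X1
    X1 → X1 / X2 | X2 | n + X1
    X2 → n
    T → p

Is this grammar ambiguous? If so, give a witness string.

Ambiguous

Witness: n + n

Derivation 1: X0 ⇒ X0 + X1 ⇒ X1 + X1 ⇒ X2 + X1 ⇒ n + X1 ⇒ n + X2 ⇒ n + n
Derivation 2: X0 ⇒ X1 ⇒ n + X1 ⇒ n + X2 ⇒ n + n

Two distinct leftmost derivations for the same string.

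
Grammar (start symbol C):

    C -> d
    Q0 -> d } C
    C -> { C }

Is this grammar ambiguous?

(Q0 is unreachable from C, so its rules don't affect L(C).) L(C) is { openⁿ atom closeⁿ : n ≥ 0 }. The bracket depth fixes n, and the derivation is forced at every step.

Unambiguous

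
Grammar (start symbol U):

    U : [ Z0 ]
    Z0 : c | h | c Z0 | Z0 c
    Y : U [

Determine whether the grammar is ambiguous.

Ambiguous

Witness: [ c c ]

Derivation 1: U ⇒ [ Z0 ] ⇒ [ c Z0 ] ⇒ [ c c ]
Derivation 2: U ⇒ [ Z0 ] ⇒ [ Z0 c ] ⇒ [ c c ]

Two distinct leftmost derivations for the same string.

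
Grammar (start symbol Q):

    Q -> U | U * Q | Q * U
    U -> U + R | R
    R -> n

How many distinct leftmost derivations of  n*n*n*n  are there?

Parse trees for n*n*n*n:
  [Q [U [R n]] * [Q [U [R n]] * [Q [U [R n]] * [Q [U [R n]]]]]]
  [Q [U [R n]] * [Q [U [R n]] * [Q [Q [U [R n]]] * [U [R n]]]]]
  [Q [U [R n]] * [Q [Q [U [R n]] * [Q [U [R n]]]] * [U [R n]]]]
  [Q [U [R n]] * [Q [Q [Q [U [R n]]] * [U [R n]]] * [U [R n]]]]
  [Q [Q [U [R n]] * [Q [U [R n]] * [Q [U [R n]]]]] * [U [R n]]]
  [Q [Q [U [R n]] * [Q [Q [U [R n]]] * [U [R n]]]] * [U [R n]]]
  [Q [Q [Q [U [R n]] * [Q [U [R n]]]] * [U [R n]]] * [U [R n]]]
  [Q [Q [Q [Q [U [R n]]] * [U [R n]]] * [U [R n]]] * [U [R n]]]

8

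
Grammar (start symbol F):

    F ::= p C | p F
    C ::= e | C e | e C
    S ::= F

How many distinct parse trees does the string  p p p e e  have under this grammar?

2

Parse trees for p p p e e:
  [F p [F p [F p [C [C e] e]]]]
  [F p [F p [F p [C e [C e]]]]]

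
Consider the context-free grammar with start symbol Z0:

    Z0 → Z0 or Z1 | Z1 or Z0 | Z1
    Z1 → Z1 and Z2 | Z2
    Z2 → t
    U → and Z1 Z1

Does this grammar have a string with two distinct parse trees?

Ambiguous

Witness: t or t

Derivation 1: Z0 ⇒ Z0 or Z1 ⇒ Z1 or Z1 ⇒ Z2 or Z1 ⇒ t or Z1 ⇒ t or Z2 ⇒ t or t
Derivation 2: Z0 ⇒ Z1 or Z0 ⇒ Z2 or Z0 ⇒ t or Z0 ⇒ t or Z1 ⇒ t or Z2 ⇒ t or t

Two distinct leftmost derivations for the same string.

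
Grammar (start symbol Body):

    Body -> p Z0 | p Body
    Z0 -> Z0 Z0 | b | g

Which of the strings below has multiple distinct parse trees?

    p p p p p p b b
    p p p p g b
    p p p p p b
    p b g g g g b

p b g g g g b

p p p p p p b b: 1 tree
p p p p g b: 1 tree
p p p p p b: 1 tree
p b g g g g b: 42 trees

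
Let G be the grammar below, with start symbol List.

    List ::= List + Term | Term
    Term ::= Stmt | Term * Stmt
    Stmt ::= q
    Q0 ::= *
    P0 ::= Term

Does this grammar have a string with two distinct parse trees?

Unambiguous

Only List, Term, Stmt are reachable from List; ignoring the rest: This is a standard precedence ladder (List over Term over Stmt), with each level left-recursive on its own operator ('+' at List, '*' at Term). That structure is LR(1), hence unambiguous.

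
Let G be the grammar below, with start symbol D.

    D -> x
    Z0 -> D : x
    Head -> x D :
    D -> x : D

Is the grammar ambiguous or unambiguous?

Only D is reachable from D; ignoring the rest: The reachable grammar is A → atom sep A | atom. Each atom is followed by either the separator (recurse) or end-of-string (stop) — no choice point.

Unambiguous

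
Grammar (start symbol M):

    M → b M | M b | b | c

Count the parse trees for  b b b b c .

1

Parse trees for b b b b c:
  [M b [M b [M b [M b [M c]]]]]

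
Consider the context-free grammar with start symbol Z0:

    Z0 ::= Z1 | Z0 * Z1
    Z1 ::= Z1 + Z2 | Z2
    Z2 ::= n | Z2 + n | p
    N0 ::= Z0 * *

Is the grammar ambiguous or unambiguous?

Witness: n + n

Derivation 1: Z0 ⇒ Z1 ⇒ Z1 + Z2 ⇒ Z2 + Z2 ⇒ n + Z2 ⇒ n + n
Derivation 2: Z0 ⇒ Z1 ⇒ Z2 ⇒ Z2 + n ⇒ n + n

Two distinct leftmost derivations for the same string.

Ambiguous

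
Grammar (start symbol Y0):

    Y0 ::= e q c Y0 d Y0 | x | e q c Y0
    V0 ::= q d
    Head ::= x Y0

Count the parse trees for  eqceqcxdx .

2

Parse trees for eqceqcxdx:
  [Y0 e q c [Y0 e q c [Y0 x]] d [Y0 x]]
  [Y0 e q c [Y0 e q c [Y0 x] d [Y0 x]]]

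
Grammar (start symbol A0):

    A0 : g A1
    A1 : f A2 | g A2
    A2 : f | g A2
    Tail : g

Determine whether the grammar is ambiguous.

Unambiguous

(Tail is unreachable from A0, so its rules don't affect L(A0).) Each reachable nonterminal has at most one production per leading terminal, and all productions are right-linear; the derivation is determined token-by-token.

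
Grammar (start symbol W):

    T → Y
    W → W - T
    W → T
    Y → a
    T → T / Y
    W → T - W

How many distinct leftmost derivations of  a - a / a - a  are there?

Parse trees for a - a / a - a:
  [W [W [W [T [Y a]]] - [T [T [Y a]] / [Y a]]] - [T [Y a]]]
  [W [W [T [Y a]] - [W [T [T [Y a]] / [Y a]]]] - [T [Y a]]]
  [W [T [Y a]] - [W [W [T [T [Y a]] / [Y a]]] - [T [Y a]]]]
  [W [T [Y a]] - [W [T [T [Y a]] / [Y a]] - [W [T [Y a]]]]]

4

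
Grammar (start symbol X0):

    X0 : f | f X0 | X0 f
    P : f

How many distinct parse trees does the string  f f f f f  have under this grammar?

16

Parse trees for f f f f f (showing first 6 of 16):
  [X0 f [X0 f [X0 f [X0 f [X0 f]]]]]
  [X0 f [X0 f [X0 f [X0 [X0 f] f]]]]
  [X0 f [X0 f [X0 [X0 f [X0 f]] f]]]
  [X0 f [X0 f [X0 [X0 [X0 f] f] f]]]
  [X0 f [X0 [X0 f [X0 f [X0 f]]] f]]
  [X0 f [X0 [X0 f [X0 [X0 f] f]] f]]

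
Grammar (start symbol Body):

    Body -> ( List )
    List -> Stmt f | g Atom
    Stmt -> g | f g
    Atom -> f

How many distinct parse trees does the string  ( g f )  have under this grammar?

2

Parse trees for ( g f ):
  [Body ( [List [Stmt g] f] )]
  [Body ( [List g [Atom f]] )]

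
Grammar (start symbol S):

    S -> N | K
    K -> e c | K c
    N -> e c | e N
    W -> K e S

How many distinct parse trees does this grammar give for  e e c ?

Parse trees for e e c:
  [S [N e [N e c]]]

1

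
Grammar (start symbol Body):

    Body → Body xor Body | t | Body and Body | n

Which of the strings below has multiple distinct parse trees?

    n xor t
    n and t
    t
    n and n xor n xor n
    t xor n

n and n xor n xor n

n xor t: 1 tree
n and t: 1 tree
t: 1 tree
n and n xor n xor n: 5 trees
t xor n: 1 tree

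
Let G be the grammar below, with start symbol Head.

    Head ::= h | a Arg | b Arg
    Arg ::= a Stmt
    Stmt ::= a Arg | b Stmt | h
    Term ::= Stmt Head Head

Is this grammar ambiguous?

Unambiguous

Only Head, Arg, Stmt are reachable from Head; ignoring the rest: The reachable rules are right-linear with at most one rule per (nonterminal, next-terminal) pair. Each input token forces the next rule, so parsing is deterministic.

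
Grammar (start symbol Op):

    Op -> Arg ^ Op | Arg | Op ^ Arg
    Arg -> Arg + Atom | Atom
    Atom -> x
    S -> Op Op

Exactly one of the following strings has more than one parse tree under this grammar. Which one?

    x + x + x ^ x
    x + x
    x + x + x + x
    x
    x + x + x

x + x + x ^ x

x + x + x ^ x: 2 trees
x + x: 1 tree
x + x + x + x: 1 tree
x: 1 tree
x + x + x: 1 tree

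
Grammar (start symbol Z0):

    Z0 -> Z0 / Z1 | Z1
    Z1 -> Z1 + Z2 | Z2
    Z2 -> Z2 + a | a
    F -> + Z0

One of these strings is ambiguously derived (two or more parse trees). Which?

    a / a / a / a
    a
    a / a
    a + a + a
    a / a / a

a / a / a / a: 1 tree
a: 1 tree
a / a: 1 tree
a + a + a: 4 trees
a / a / a: 1 tree

a + a + a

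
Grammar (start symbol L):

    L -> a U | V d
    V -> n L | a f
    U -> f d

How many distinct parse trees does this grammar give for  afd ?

Parse trees for afd:
  [L a [U f d]]
  [L [V a f] d]

2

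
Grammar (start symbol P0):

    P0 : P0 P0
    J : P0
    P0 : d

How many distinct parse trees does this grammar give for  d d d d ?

5

Parse trees for d d d d:
  [P0 [P0 d] [P0 [P0 d] [P0 [P0 d] [P0 d]]]]
  [P0 [P0 d] [P0 [P0 [P0 d] [P0 d]] [P0 d]]]
  [P0 [P0 [P0 d] [P0 d]] [P0 [P0 d] [P0 d]]]
  [P0 [P0 [P0 d] [P0 [P0 d] [P0 d]]] [P0 d]]
  [P0 [P0 [P0 [P0 d] [P0 d]] [P0 d]] [P0 d]]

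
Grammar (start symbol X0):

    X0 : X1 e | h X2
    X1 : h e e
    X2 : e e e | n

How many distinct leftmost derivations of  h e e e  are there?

Parse trees for h e e e:
  [X0 [X1 h e e] e]
  [X0 h [X2 e e e]]

2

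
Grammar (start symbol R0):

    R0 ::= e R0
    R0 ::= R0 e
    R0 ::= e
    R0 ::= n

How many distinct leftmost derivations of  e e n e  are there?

Parse trees for e e n e:
  [R0 e [R0 e [R0 [R0 n] e]]]
  [R0 e [R0 [R0 e [R0 n]] e]]
  [R0 [R0 e [R0 e [R0 n]]] e]

3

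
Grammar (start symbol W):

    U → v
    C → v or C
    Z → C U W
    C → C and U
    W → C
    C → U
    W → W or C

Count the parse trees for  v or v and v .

3

Parse trees for v or v and v:
  [W [C v or [C [C [U v]] and [U v]]]]
  [W [C [C v or [C [U v]]] and [U v]]]
  [W [W [C [U v]]] or [C [C [U v]] and [U v]]]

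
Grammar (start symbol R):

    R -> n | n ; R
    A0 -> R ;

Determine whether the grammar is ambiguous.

(A0 is unreachable from R, so its rules don't affect L(R).) Right-recursive list with a separator: after each atom, whether the separator follows determines the rule. One parse per string.

Unambiguous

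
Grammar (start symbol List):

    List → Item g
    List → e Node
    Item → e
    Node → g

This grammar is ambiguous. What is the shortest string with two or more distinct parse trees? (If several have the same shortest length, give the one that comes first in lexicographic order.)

length 2: e g has 2 parse trees

Two derivations of e g:
  List ⇒ Item g ⇒ e g
  List ⇒ e Node ⇒ e g

e g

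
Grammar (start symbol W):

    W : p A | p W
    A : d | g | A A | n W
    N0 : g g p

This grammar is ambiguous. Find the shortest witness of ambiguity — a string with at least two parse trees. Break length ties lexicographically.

p d d d

length 2: no string has ≥2 trees
length 3: no string has ≥2 trees
length 4: p d d d has 2 parse trees

Two derivations of p d d d:
  W ⇒ p A ⇒ p A A ⇒ p d A ⇒ p d A A ⇒ p d d A ⇒ p d d d
  W ⇒ p A ⇒ p A A ⇒ p A A A ⇒ p d A A ⇒ p d d A ⇒ p d d d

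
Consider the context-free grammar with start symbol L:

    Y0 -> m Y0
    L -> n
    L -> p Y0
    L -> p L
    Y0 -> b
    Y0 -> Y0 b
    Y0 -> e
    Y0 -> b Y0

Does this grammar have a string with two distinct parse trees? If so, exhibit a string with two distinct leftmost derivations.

Witness: p b b

Derivation 1: L ⇒ p Y0 ⇒ p Y0 b ⇒ p b b
Derivation 2: L ⇒ p Y0 ⇒ p b Y0 ⇒ p b b

Two distinct leftmost derivations for the same string.

Ambiguous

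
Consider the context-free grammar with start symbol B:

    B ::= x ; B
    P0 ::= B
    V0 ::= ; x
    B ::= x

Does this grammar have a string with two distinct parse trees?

Unambiguous

(P0, V0 are unreachable from B, so their rules don't affect L(B).) Right-recursive list with a separator: after each atom, whether the separator follows determines the rule. One parse per string.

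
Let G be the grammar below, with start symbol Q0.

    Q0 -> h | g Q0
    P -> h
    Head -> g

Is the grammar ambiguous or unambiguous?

Unambiguous

Only Q0 is reachable from Q0; ignoring the rest: The reachable rules are right-linear with at most one rule per (nonterminal, next-terminal) pair. Each input token forces the next rule, so parsing is deterministic.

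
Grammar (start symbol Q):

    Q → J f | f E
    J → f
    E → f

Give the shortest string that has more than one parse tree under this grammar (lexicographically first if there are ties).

f f

length 2: f f has 2 parse trees

Two derivations of f f:
  Q ⇒ J f ⇒ f f
  Q ⇒ f E ⇒ f f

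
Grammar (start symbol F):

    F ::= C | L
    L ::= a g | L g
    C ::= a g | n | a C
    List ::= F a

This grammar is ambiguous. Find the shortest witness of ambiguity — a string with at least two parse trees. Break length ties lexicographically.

length 1: no string has ≥2 trees
length 2: a g has 2 parse trees

Two derivations of a g:
  F ⇒ C ⇒ a g
  F ⇒ L ⇒ a g

a g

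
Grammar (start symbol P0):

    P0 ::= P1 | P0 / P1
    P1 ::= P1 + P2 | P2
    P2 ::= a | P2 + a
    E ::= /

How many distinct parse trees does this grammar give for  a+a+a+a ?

Parse trees for a+a+a+a:
  [P0 [P1 [P1 [P2 a]] + [P2 [P2 [P2 a] + a] + a]]]
  [P0 [P1 [P1 [P1 [P2 a]] + [P2 a]] + [P2 [P2 a] + a]]]
  [P0 [P1 [P1 [P2 [P2 a] + a]] + [P2 [P2 a] + a]]]
  [P0 [P1 [P1 [P1 [P2 a]] + [P2 [P2 a] + a]] + [P2 a]]]
  [P0 [P1 [P1 [P1 [P1 [P2 a]] + [P2 a]] + [P2 a]] + [P2 a]]]
  [P0 [P1 [P1 [P1 [P2 [P2 a] + a]] + [P2 a]] + [P2 a]]]
  [P0 [P1 [P1 [P2 [P2 [P2 a] + a] + a]] + [P2 a]]]
  [P0 [P1 [P2 [P2 [P2 [P2 a] + a] + a] + a]]]

8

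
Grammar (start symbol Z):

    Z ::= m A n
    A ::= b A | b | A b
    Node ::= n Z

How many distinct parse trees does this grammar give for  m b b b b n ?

8

Parse trees for m b b b b n:
  [Z m [A b [A b [A b [A b]]]] n]
  [Z m [A b [A b [A [A b] b]]] n]
  [Z m [A b [A [A b [A b]] b]] n]
  [Z m [A b [A [A [A b] b] b]] n]
  [Z m [A [A b [A b [A b]]] b] n]
  [Z m [A [A b [A [A b] b]] b] n]
  [Z m [A [A [A b [A b]] b] b] n]
  [Z m [A [A [A [A b] b] b] b] n]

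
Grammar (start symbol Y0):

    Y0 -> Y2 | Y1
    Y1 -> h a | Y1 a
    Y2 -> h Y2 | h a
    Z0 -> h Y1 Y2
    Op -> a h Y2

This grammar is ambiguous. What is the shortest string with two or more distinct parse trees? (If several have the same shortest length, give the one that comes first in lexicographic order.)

h a

length 2: h a has 2 parse trees

Two derivations of h a:
  Y0 ⇒ Y2 ⇒ h a
  Y0 ⇒ Y1 ⇒ h a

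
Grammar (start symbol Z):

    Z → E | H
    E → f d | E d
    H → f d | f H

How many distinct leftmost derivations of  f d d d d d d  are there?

Parse trees for f d d d d d d:
  [Z [E [E [E [E [E [E f d] d] d] d] d] d]]

1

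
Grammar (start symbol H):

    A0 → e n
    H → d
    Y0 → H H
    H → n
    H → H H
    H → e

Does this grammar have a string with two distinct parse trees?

Ambiguous

Witness: d d d

Derivation 1: H ⇒ H H ⇒ d H ⇒ d H H ⇒ d d H ⇒ d d d
Derivation 2: H ⇒ H H ⇒ H H H ⇒ d H H ⇒ d d H ⇒ d d d

Two distinct leftmost derivations for the same string.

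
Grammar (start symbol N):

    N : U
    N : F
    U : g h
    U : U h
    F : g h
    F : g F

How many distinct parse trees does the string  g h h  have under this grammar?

1

Parse trees for g h h:
  [N [U [U g h] h]]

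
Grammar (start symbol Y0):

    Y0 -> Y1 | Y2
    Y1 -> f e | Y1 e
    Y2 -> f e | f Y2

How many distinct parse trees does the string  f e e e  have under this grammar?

Parse trees for f e e e:
  [Y0 [Y1 [Y1 [Y1 f e] e] e]]

1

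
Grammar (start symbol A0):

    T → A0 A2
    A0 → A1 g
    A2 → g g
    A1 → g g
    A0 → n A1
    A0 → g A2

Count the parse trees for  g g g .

2

Parse trees for g g g:
  [A0 [A1 g g] g]
  [A0 g [A2 g g]]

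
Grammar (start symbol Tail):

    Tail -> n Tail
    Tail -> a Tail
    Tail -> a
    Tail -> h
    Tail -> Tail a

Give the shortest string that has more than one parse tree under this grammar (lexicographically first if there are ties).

a a

length 1: no string has ≥2 trees
length 2: a a has 2 parse trees

Two derivations of a a:
  Tail ⇒ a Tail ⇒ a a
  Tail ⇒ Tail a ⇒ a a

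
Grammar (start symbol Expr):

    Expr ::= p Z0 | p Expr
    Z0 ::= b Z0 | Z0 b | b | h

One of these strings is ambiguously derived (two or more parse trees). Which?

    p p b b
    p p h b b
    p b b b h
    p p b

p p b b: 2 trees
p p h b b: 1 tree
p b b b h: 1 tree
p p b: 1 tree

p p b b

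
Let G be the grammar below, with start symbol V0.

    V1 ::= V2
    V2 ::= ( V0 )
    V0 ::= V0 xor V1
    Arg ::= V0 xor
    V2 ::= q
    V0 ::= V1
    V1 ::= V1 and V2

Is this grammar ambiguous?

(Arg is unreachable from V0, so its rules don't affect L(V0).) The grammar is stratified — V0 handles 'xor' (left-recursive), V1 handles 'and', V2 atoms. Each operator has a fixed associativity and precedence level, so every string has one parse.

Unambiguous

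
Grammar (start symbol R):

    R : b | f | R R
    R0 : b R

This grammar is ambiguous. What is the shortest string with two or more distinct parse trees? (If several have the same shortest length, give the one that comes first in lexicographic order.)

length 1: no string has ≥2 trees
length 2: no string has ≥2 trees
length 3: b b b has 2 parse trees

Two derivations of b b b:
  R ⇒ R R ⇒ b R ⇒ b R R ⇒ b b R ⇒ b b b
  R ⇒ R R ⇒ R R R ⇒ b R R ⇒ b b R ⇒ b b b

b b b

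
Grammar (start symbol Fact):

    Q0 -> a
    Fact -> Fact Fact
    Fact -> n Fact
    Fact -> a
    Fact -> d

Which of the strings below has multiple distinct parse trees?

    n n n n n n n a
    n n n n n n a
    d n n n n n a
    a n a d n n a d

a n a d n n a d

n n n n n n n a: 1 tree
n n n n n n a: 1 tree
d n n n n n a: 1 tree
a n a d n n a d: 46 trees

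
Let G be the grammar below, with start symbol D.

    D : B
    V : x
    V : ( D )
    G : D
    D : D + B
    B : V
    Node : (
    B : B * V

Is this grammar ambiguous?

(G, Node are unreachable from D, so their rules don't affect L(D).) This is a standard precedence ladder (D over B over V), with each level left-recursive on its own operator ('+' at D, '*' at B). That structure is LR(1), hence unambiguous.

Unambiguous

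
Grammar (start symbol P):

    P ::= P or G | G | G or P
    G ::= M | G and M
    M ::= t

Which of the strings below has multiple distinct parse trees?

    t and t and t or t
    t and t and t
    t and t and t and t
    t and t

t and t and t or t

t and t and t or t: 2 trees
t and t and t: 1 tree
t and t and t and t: 1 tree
t and t: 1 tree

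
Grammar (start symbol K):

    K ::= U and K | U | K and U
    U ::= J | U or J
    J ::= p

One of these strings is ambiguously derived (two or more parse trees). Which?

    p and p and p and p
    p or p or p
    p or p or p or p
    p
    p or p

p and p and p and p: 8 trees
p or p or p: 1 tree
p or p or p or p: 1 tree
p: 1 tree
p or p: 1 tree

p and p and p and p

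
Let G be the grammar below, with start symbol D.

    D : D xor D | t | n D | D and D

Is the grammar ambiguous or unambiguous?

Witness: n t and t

Derivation 1: D ⇒ n D ⇒ n D and D ⇒ n t and D ⇒ n t and t
Derivation 2: D ⇒ D and D ⇒ n D and D ⇒ n t and D ⇒ n t and t

Two distinct leftmost derivations for the same string.

Ambiguous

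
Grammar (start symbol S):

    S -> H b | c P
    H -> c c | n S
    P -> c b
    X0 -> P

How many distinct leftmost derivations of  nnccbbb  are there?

2

Parse trees for nnccbbb:
  [S [H n [S [H n [S [H c c] b]] b]] b]
  [S [H n [S [H n [S c [P c b]]] b]] b]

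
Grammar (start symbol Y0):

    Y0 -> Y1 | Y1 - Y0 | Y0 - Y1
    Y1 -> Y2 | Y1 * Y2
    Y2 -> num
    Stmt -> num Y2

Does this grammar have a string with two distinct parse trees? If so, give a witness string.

Witness: num - num

Derivation 1: Y0 ⇒ Y1 - Y0 ⇒ Y2 - Y0 ⇒ num - Y0 ⇒ num - Y1 ⇒ num - Y2 ⇒ num - num
Derivation 2: Y0 ⇒ Y0 - Y1 ⇒ Y1 - Y1 ⇒ Y2 - Y1 ⇒ num - Y1 ⇒ num - Y2 ⇒ num - num

Two distinct leftmost derivations for the same string.

Ambiguous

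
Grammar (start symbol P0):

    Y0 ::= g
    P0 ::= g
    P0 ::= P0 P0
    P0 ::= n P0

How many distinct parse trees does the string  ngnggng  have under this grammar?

Parse trees for ngnggng (showing first 6 of 23):
  [P0 [P0 n [P0 g]] [P0 [P0 n [P0 g]] [P0 [P0 g] [P0 n [P0 g]]]]]
  [P0 [P0 n [P0 g]] [P0 [P0 [P0 n [P0 g]] [P0 g]] [P0 n [P0 g]]]]
  [P0 [P0 n [P0 g]] [P0 [P0 n [P0 [P0 g] [P0 g]]] [P0 n [P0 g]]]]
  [P0 [P0 n [P0 g]] [P0 n [P0 [P0 g] [P0 [P0 g] [P0 n [P0 g]]]]]]
  [P0 [P0 n [P0 g]] [P0 n [P0 [P0 [P0 g] [P0 g]] [P0 n [P0 g]]]]]
  [P0 [P0 [P0 n [P0 g]] [P0 n [P0 g]]] [P0 [P0 g] [P0 n [P0 g]]]]

23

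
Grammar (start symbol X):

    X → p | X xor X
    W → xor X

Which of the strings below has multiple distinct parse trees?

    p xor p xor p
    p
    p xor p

p xor p xor p

p xor p xor p: 2 trees
p: 1 tree
p xor p: 1 tree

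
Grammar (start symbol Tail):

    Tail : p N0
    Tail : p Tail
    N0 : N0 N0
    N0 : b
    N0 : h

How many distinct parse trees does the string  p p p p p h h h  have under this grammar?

2

Parse trees for p p p p p h h h:
  [Tail p [Tail p [Tail p [Tail p [Tail p [N0 [N0 h] [N0 [N0 h] [N0 h]]]]]]]]
  [Tail p [Tail p [Tail p [Tail p [Tail p [N0 [N0 [N0 h] [N0 h]] [N0 h]]]]]]]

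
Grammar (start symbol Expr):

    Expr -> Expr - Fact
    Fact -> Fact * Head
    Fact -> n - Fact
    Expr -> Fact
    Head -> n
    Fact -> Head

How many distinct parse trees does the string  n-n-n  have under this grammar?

Parse trees for n-n-n:
  [Expr [Expr [Fact [Head n]]] - [Fact n - [Fact [Head n]]]]
  [Expr [Expr [Expr [Fact [Head n]]] - [Fact [Head n]]] - [Fact [Head n]]]
  [Expr [Expr [Fact n - [Fact [Head n]]]] - [Fact [Head n]]]
  [Expr [Fact n - [Fact n - [Fact [Head n]]]]]

4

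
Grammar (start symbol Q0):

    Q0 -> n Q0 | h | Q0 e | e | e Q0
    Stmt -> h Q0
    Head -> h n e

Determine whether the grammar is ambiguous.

Witness: e e

Derivation 1: Q0 ⇒ Q0 e ⇒ e e
Derivation 2: Q0 ⇒ e Q0 ⇒ e e

Two distinct leftmost derivations for the same string.

Ambiguous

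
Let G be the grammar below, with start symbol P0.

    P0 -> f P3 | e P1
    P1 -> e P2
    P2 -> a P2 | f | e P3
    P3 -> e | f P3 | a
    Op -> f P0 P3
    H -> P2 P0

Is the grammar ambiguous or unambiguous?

Only P0, P1, P2, P3 are reachable from P0; ignoring the rest: Each reachable nonterminal has at most one production per leading terminal, and all productions are right-linear; the derivation is determined token-by-token.

Unambiguous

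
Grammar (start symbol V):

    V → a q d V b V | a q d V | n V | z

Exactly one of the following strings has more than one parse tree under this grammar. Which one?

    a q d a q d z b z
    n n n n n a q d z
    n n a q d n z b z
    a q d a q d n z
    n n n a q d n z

a q d a q d z b z: 2 trees
n n n n n a q d z: 1 tree
n n a q d n z b z: 1 tree
a q d a q d n z: 1 tree
n n n a q d n z: 1 tree

a q d a q d z b z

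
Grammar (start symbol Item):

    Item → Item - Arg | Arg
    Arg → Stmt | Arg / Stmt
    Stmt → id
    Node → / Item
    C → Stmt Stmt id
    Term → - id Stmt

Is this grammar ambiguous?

(Node, C, Term are unreachable from Item, so their rules don't affect L(Item).) Item → Item - Arg | Arg  ;  Arg → Arg / Stmt | Stmt  — a left-associative chain with Stmt at the bottom. Each string factors uniquely by precedence.

Unambiguous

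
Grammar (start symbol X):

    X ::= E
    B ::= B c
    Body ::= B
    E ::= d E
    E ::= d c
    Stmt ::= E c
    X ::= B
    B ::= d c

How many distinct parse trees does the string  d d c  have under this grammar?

1

Parse trees for d d c:
  [X [E d [E d c]]]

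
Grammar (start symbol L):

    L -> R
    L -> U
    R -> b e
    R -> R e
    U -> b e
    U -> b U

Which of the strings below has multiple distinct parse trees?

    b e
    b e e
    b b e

b e

b e: 2 trees
b e e: 1 tree
b b e: 1 tree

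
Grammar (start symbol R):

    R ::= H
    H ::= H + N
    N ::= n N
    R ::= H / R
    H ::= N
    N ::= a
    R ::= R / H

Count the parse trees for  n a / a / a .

4

Parse trees for n a / a / a:
  [R [H [N n [N a]]] / [R [H [N a]] / [R [H [N a]]]]]
  [R [H [N n [N a]]] / [R [R [H [N a]]] / [H [N a]]]]
  [R [R [H [N n [N a]]] / [R [H [N a]]]] / [H [N a]]]
  [R [R [R [H [N n [N a]]]] / [H [N a]]] / [H [N a]]]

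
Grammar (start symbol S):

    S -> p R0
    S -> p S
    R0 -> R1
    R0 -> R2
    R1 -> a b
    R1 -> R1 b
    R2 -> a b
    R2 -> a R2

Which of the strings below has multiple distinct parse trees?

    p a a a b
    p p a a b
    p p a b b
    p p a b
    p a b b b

p p a b

p a a a b: 1 tree
p p a a b: 1 tree
p p a b b: 1 tree
p p a b: 2 trees
p a b b b: 1 tree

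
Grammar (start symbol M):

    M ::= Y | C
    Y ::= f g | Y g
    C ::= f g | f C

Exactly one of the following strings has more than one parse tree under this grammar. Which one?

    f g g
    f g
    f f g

f g

f g g: 1 tree
f g: 2 trees
f f g: 1 tree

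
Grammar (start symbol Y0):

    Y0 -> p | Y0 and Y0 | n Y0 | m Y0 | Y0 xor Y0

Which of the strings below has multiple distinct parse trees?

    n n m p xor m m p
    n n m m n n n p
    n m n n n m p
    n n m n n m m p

n n m p xor m m p: 4 trees
n n m m n n n p: 1 tree
n m n n n m p: 1 tree
n n m n n m m p: 1 tree

n n m p xor m m p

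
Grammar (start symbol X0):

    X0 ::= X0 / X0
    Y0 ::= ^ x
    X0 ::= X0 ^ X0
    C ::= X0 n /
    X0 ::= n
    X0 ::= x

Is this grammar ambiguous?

Witness: n / n / n

Derivation 1: X0 ⇒ X0 / X0 ⇒ X0 / X0 / X0 ⇒ n / X0 / X0 ⇒ n / n / X0 ⇒ n / n / n
Derivation 2: X0 ⇒ X0 / X0 ⇒ n / X0 ⇒ n / X0 / X0 ⇒ n / n / X0 ⇒ n / n / n

Two distinct leftmost derivations for the same string.

Ambiguous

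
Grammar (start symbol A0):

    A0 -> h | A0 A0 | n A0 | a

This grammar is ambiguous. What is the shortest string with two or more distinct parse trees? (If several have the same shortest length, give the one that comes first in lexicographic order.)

length 1: no string has ≥2 trees
length 2: no string has ≥2 trees
length 3: a a a has 2 parse trees

Two derivations of a a a:
  A0 ⇒ A0 A0 ⇒ A0 A0 A0 ⇒ a A0 A0 ⇒ a a A0 ⇒ a a a
  A0 ⇒ A0 A0 ⇒ a A0 ⇒ a A0 A0 ⇒ a a A0 ⇒ a a a

a a a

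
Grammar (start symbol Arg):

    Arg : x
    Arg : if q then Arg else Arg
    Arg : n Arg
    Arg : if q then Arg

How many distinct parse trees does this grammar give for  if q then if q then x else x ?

Parse trees for if q then if q then x else x:
  [Arg if q then [Arg if q then [Arg x]] else [Arg x]]
  [Arg if q then [Arg if q then [Arg x] else [Arg x]]]

2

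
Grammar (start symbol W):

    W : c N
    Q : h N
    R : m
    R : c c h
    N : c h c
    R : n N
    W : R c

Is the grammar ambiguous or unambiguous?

Ambiguous

Witness: c c h c

Derivation 1: W ⇒ c N ⇒ c c h c
Derivation 2: W ⇒ R c ⇒ c c h c

Two distinct leftmost derivations for the same string.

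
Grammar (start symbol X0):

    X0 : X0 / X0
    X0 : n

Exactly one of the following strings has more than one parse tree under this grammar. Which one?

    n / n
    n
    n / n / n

n / n: 1 tree
n: 1 tree
n / n / n: 2 trees

n / n / n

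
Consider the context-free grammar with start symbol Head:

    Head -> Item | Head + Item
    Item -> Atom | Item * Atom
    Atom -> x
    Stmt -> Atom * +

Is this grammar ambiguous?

(Stmt is unreachable from Head, so its rules don't affect L(Head).) This is a standard precedence ladder (Head over Item over Atom), with each level left-recursive on its own operator ('+' at Head, '*' at Item). That structure is LR(1), hence unambiguous.

Unambiguous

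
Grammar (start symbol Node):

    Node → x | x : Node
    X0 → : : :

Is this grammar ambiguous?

Unambiguous

Only Node is reachable from Node; ignoring the rest: The reachable grammar is A → atom sep A | atom. Each atom is followed by either the separator (recurse) or end-of-string (stop) — no choice point.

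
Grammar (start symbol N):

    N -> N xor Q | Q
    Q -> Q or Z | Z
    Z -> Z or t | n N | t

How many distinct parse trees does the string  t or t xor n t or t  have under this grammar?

Parse trees for t or t xor n t or t:
  [N [N [Q [Q [Z t]] or [Z t]]] xor [Q [Q [Z n [N [Q [Z t]]]]] or [Z t]]]
  [N [N [Q [Q [Z t]] or [Z t]]] xor [Q [Z [Z n [N [Q [Z t]]]] or t]]]
  [N [N [Q [Q [Z t]] or [Z t]]] xor [Q [Z n [N [Q [Q [Z t]] or [Z t]]]]]]
  [N [N [Q [Q [Z t]] or [Z t]]] xor [Q [Z n [N [Q [Z [Z t] or t]]]]]]
  [N [N [Q [Z [Z t] or t]]] xor [Q [Q [Z n [N [Q [Z t]]]]] or [Z t]]]
  [N [N [Q [Z [Z t] or t]]] xor [Q [Z [Z n [N [Q [Z t]]]] or t]]]
  [N [N [Q [Z [Z t] or t]]] xor [Q [Z n [N [Q [Q [Z t]] or [Z t]]]]]]
  [N [N [Q [Z [Z t] or t]]] xor [Q [Z n [N [Q [Z [Z t] or t]]]]]]

8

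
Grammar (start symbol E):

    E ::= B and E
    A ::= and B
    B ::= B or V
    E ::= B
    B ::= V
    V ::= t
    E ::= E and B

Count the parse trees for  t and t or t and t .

4

Parse trees for t and t or t and t:
  [E [B [V t]] and [E [B [B [V t]] or [V t]] and [E [B [V t]]]]]
  [E [B [V t]] and [E [E [B [B [V t]] or [V t]]] and [B [V t]]]]
  [E [E [B [V t]] and [E [B [B [V t]] or [V t]]]] and [B [V t]]]
  [E [E [E [B [V t]]] and [B [B [V t]] or [V t]]] and [B [V t]]]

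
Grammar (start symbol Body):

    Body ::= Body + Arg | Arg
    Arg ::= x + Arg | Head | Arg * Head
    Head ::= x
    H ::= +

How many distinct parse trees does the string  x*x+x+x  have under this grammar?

Parse trees for x*x+x+x:
  [Body [Body [Arg [Arg [Head x]] * [Head x]]] + [Arg x + [Arg [Head x]]]]
  [Body [Body [Body [Arg [Arg [Head x]] * [Head x]]] + [Arg [Head x]]] + [Arg [Head x]]]

2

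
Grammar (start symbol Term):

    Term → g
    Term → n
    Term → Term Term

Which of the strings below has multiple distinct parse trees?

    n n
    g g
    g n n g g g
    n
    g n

g n n g g g

n n: 1 tree
g g: 1 tree
g n n g g g: 42 trees
n: 1 tree
g n: 1 tree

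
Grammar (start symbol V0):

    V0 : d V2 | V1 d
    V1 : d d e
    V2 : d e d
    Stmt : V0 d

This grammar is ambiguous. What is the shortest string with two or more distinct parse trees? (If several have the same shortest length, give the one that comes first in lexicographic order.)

length 4: d d e d has 2 parse trees

Two derivations of d d e d:
  V0 ⇒ d V2 ⇒ d d e d
  V0 ⇒ V1 d ⇒ d d e d

d d e d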